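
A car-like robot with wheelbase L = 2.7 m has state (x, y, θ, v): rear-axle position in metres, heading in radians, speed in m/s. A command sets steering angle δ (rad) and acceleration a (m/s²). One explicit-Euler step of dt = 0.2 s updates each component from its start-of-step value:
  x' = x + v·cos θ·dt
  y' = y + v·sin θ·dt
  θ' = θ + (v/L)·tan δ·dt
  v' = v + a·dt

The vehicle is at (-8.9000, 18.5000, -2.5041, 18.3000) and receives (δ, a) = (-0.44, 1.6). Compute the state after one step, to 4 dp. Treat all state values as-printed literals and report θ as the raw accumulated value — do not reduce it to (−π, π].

x' = -8.9000 + 18.3000·cos(-2.5041)·0.2 = -11.8411
y' = 18.5000 + 18.3000·sin(-2.5041)·0.2 = 16.3216
θ' = -2.5041 + (18.3000/2.7)·tan(-0.44)·0.2 = -3.1423
v' = 18.3000 + 1.6000·0.2 = 18.6200

(-11.8411, 16.3216, -3.1423, 18.6200)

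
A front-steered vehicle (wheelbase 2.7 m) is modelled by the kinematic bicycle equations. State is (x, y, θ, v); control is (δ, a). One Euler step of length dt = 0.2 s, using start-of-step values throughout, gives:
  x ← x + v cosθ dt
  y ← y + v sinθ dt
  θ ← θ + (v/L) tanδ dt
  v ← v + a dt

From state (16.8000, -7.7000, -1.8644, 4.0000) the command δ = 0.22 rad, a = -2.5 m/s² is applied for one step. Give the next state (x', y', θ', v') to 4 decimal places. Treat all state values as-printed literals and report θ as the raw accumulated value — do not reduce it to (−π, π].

x' = 16.8000 + 4.0000·cos(-1.8644)·0.2 = 16.5685
y' = -7.7000 + 4.0000·sin(-1.8644)·0.2 = -8.4658
θ' = -1.8644 + (4.0000/2.7)·tan(0.22)·0.2 = -1.7981
v' = 4.0000 − 2.5000·0.2 = 3.5000

(16.5685, -8.4658, -1.7981, 3.5000)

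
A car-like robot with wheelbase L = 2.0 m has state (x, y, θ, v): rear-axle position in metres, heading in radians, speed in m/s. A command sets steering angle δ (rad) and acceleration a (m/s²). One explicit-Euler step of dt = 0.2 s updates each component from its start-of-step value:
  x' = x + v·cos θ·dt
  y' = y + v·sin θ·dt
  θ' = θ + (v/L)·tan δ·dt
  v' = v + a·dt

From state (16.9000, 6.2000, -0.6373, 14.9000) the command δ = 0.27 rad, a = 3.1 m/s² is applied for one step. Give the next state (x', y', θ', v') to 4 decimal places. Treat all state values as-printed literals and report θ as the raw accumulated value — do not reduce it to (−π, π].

(19.2950, 4.4268, -0.2249, 15.5200)

x' = 16.9000 + 14.9000·cos(-0.6373)·0.2 = 19.2950
y' = 6.2000 + 14.9000·sin(-0.6373)·0.2 = 4.4268
θ' = -0.6373 + (14.9000/2.0)·tan(0.27)·0.2 = -0.2249
v' = 14.9000 + 3.1000·0.2 = 15.5200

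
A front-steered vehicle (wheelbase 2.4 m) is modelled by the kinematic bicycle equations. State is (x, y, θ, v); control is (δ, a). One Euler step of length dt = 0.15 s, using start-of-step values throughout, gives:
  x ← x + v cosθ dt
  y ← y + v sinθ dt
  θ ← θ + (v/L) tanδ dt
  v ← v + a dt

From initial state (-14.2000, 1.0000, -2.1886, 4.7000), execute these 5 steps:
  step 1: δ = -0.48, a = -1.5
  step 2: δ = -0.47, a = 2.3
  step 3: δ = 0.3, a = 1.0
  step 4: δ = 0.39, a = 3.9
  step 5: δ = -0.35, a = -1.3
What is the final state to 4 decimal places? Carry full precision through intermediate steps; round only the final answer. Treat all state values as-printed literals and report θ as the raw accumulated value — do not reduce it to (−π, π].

(-16.7246, -1.6488, -2.3895, 5.3600)

after step 1 (δ=-0.48, a=-1.5): (-14.608369, 0.425317, -2.341529, 4.475000)
after step 2 (δ=-0.47, a=2.3): (-15.076003, -0.056237, -2.483601, 4.820000)
after step 3 (δ=0.3, a=1.0): (-15.648056, -0.498373, -2.390414, 4.970000)
after step 4 (δ=0.39, a=3.9): (-16.192931, -1.007177, -2.262730, 5.555000)
after step 5 (δ=-0.35, a=-1.3): (-16.724567, -1.648791, -2.389463, 5.360000)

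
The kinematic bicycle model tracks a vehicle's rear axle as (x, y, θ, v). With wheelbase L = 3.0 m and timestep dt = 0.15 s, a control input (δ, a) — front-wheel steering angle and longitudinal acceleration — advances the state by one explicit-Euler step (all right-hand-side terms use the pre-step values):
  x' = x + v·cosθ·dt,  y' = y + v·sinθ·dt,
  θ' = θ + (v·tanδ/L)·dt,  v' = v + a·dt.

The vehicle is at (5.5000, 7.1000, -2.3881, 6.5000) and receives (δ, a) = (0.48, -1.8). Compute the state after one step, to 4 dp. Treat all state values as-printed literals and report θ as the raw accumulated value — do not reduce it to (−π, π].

(4.7889, 6.4329, -2.2189, 6.2300)

x' = 5.5000 + 6.5000·cos(-2.3881)·0.15 = 4.7889
y' = 7.1000 + 6.5000·sin(-2.3881)·0.15 = 6.4329
θ' = -2.3881 + (6.5000/3.0)·tan(0.48)·0.15 = -2.2189
v' = 6.5000 − 1.8000·0.15 = 6.2300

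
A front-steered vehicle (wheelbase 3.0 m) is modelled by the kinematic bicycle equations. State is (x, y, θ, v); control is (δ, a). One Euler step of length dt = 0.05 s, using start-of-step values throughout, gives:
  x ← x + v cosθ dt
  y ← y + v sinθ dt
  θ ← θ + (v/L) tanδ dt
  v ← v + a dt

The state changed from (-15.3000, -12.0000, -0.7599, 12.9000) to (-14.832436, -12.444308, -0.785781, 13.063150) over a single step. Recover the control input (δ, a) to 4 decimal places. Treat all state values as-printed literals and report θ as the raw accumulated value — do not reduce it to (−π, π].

a = (v'−v)/dt = (0.163150)/0.05 = 3.2630
Δθ = θ'−θ = -0.025881;  (v·dt/L) = 12.9000·0.05/3.0 = 0.215000
tan δ = Δθ·L/(v·dt) = -0.120377  →  δ = -0.1198

δ = -0.1198, a = 3.2630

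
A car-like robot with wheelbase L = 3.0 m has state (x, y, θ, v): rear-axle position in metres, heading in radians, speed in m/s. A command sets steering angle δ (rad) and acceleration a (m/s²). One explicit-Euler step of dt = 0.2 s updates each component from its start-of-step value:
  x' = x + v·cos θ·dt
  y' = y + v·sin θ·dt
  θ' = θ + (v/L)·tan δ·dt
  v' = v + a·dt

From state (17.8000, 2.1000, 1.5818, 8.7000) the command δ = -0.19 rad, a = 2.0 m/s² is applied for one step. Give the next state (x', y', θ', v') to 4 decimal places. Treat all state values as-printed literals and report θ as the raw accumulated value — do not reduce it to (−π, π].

x' = 17.8000 + 8.7000·cos(1.5818)·0.2 = 17.7809
y' = 2.1000 + 8.7000·sin(1.5818)·0.2 = 3.8399
θ' = 1.5818 + (8.7000/3.0)·tan(-0.19)·0.2 = 1.4703
v' = 8.7000 + 2.0000·0.2 = 9.1000

(17.7809, 3.8399, 1.4703, 9.1000)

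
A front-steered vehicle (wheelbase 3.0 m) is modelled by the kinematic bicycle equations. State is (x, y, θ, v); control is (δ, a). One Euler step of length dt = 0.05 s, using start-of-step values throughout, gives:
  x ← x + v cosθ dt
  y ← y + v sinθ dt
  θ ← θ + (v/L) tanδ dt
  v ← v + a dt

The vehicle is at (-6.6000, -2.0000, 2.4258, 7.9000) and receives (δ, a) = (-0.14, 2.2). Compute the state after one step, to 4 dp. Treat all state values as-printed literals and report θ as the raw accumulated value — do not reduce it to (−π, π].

(-6.8981, -1.7408, 2.4072, 8.0100)

x' = -6.6000 + 7.9000·cos(2.4258)·0.05 = -6.8981
y' = -2.0000 + 7.9000·sin(2.4258)·0.05 = -1.7408
θ' = 2.4258 + (7.9000/3.0)·tan(-0.14)·0.05 = 2.4072
v' = 7.9000 + 2.2000·0.05 = 8.0100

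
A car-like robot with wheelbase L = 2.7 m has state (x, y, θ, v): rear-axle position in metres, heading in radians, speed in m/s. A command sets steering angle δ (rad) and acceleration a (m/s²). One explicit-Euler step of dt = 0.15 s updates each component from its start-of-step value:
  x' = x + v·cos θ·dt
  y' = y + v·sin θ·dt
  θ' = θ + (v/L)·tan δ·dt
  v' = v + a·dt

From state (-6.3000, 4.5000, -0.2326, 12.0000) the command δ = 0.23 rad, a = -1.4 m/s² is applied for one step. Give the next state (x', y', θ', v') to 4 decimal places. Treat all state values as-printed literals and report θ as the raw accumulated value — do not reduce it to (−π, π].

x' = -6.3000 + 12.0000·cos(-0.2326)·0.15 = -4.5485
y' = 4.5000 + 12.0000·sin(-0.2326)·0.15 = 4.0851
θ' = -0.2326 + (12.0000/2.7)·tan(0.23)·0.15 = -0.0765
v' = 12.0000 − 1.4000·0.15 = 11.7900

(-4.5485, 4.0851, -0.0765, 11.7900)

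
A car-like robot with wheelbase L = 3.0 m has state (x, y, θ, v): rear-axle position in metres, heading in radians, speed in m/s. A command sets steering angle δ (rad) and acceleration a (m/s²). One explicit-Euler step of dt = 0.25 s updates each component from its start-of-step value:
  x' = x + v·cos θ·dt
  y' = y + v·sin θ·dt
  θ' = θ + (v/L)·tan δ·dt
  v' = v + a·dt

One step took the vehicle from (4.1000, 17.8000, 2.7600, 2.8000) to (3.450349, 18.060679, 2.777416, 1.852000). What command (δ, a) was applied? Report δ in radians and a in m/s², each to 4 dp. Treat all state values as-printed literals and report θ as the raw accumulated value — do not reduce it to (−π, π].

δ = 0.0745, a = -3.7920

a = (v'−v)/dt = (-0.948000)/0.25 = -3.7920
Δθ = θ'−θ = 0.017416;  (v·dt/L) = 2.8000·0.25/3.0 = 0.233333
tan δ = Δθ·L/(v·dt) = 0.074640  →  δ = 0.0745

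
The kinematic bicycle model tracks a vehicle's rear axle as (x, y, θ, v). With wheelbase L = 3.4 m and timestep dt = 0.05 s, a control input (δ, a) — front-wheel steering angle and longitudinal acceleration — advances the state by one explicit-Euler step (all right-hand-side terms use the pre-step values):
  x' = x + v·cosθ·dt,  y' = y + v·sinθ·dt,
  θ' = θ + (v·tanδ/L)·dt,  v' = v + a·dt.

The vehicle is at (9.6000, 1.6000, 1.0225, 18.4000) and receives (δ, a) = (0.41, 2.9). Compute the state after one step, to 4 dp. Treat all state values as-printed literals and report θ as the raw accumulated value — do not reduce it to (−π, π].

(10.0795, 2.3851, 1.1401, 18.5450)

x' = 9.6000 + 18.4000·cos(1.0225)·0.05 = 10.0795
y' = 1.6000 + 18.4000·sin(1.0225)·0.05 = 2.3851
θ' = 1.0225 + (18.4000/3.4)·tan(0.41)·0.05 = 1.1401
v' = 18.4000 + 2.9000·0.05 = 18.5450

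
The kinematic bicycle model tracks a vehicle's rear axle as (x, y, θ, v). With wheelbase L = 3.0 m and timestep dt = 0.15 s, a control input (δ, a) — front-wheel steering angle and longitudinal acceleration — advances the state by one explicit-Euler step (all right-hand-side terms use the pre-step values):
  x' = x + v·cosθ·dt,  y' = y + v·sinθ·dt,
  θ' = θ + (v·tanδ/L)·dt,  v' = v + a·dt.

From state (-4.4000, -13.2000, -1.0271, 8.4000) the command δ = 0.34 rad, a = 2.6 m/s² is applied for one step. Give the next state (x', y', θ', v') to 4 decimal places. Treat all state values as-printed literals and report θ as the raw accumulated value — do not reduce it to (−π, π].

(-3.7482, -14.2783, -0.8785, 8.7900)

x' = -4.4000 + 8.4000·cos(-1.0271)·0.15 = -3.7482
y' = -13.2000 + 8.4000·sin(-1.0271)·0.15 = -14.2783
θ' = -1.0271 + (8.4000/3.0)·tan(0.34)·0.15 = -0.8785
v' = 8.4000 + 2.6000·0.15 = 8.7900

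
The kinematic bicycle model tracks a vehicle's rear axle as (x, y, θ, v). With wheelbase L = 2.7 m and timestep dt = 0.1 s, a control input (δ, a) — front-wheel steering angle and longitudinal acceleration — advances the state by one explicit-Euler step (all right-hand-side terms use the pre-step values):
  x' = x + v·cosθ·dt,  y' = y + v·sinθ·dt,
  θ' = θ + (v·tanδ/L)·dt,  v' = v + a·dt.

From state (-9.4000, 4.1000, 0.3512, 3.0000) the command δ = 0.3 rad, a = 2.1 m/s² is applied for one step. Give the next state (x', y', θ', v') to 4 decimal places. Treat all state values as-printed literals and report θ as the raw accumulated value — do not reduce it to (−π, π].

x' = -9.4000 + 3.0000·cos(0.3512)·0.1 = -9.1183
y' = 4.1000 + 3.0000·sin(0.3512)·0.1 = 4.2032
θ' = 0.3512 + (3.0000/2.7)·tan(0.3)·0.1 = 0.3856
v' = 3.0000 + 2.1000·0.1 = 3.2100

(-9.1183, 4.2032, 0.3856, 3.2100)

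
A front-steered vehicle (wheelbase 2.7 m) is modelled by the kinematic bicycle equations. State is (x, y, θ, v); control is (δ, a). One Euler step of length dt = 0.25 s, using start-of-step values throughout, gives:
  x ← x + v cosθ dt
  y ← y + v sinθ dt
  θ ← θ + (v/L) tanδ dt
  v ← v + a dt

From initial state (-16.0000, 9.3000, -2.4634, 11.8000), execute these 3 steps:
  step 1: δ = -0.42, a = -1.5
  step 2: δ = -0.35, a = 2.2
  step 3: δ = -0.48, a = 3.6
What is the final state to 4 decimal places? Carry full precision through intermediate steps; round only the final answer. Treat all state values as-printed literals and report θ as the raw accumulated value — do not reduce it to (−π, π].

after step 1 (δ=-0.42, a=-1.5): (-18.297188, 7.449209, -2.951322, 11.425000)
after step 2 (δ=-0.35, a=2.2): (-21.101892, 6.909022, -3.337475, 11.975000)
after step 3 (δ=-0.48, a=3.6): (-24.038390, 7.491700, -3.914726, 12.875000)

(-24.0384, 7.4917, -3.9147, 12.8750)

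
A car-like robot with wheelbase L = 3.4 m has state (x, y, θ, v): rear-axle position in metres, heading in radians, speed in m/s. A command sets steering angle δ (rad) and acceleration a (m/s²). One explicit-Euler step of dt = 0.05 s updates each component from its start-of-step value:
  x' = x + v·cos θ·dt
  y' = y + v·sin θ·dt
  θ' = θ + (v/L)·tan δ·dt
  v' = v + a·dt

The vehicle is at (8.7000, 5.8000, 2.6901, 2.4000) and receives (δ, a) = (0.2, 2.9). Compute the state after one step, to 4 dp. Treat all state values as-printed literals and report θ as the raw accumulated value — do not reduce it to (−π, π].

(8.5920, 5.8524, 2.6973, 2.5450)

x' = 8.7000 + 2.4000·cos(2.6901)·0.05 = 8.5920
y' = 5.8000 + 2.4000·sin(2.6901)·0.05 = 5.8524
θ' = 2.6901 + (2.4000/3.4)·tan(0.2)·0.05 = 2.6973
v' = 2.4000 + 2.9000·0.05 = 2.5450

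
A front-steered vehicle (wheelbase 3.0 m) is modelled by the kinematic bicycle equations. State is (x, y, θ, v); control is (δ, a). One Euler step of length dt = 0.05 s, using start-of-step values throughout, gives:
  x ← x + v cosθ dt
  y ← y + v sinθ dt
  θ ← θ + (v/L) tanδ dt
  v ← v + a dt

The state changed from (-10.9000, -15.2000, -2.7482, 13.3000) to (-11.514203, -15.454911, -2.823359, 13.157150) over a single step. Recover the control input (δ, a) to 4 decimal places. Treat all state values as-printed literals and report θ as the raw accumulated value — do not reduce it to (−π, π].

a = (v'−v)/dt = (-0.142850)/0.05 = -2.8570
Δθ = θ'−θ = -0.075159;  (v·dt/L) = 13.3000·0.05/3.0 = 0.221667
tan δ = Δθ·L/(v·dt) = -0.339063  →  δ = -0.3269

δ = -0.3269, a = -2.8570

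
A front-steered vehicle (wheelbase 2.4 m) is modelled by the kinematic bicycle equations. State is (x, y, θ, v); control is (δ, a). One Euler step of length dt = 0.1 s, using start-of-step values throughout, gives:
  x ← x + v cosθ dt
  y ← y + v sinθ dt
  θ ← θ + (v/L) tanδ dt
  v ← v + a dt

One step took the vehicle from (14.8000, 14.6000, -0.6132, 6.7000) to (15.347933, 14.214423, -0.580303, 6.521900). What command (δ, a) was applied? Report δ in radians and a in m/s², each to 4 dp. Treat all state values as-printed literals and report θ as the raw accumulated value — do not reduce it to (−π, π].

δ = 0.1173, a = -1.7810

a = (v'−v)/dt = (-0.178100)/0.1 = -1.7810
Δθ = θ'−θ = 0.032897;  (v·dt/L) = 6.7000·0.1/2.4 = 0.279167
tan δ = Δθ·L/(v·dt) = 0.117840  →  δ = 0.1173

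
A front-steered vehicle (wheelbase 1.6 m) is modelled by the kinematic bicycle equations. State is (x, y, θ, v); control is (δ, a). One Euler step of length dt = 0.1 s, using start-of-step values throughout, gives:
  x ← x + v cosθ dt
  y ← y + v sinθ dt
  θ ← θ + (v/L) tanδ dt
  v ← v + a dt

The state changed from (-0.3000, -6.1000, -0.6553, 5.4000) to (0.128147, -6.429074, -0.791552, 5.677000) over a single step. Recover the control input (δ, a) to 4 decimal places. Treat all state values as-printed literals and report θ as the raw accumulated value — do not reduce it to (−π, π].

a = (v'−v)/dt = (0.277000)/0.1 = 2.7700
Δθ = θ'−θ = -0.136252;  (v·dt/L) = 5.4000·0.1/1.6 = 0.337500
tan δ = Δθ·L/(v·dt) = -0.403710  →  δ = -0.3837

δ = -0.3837, a = 2.7700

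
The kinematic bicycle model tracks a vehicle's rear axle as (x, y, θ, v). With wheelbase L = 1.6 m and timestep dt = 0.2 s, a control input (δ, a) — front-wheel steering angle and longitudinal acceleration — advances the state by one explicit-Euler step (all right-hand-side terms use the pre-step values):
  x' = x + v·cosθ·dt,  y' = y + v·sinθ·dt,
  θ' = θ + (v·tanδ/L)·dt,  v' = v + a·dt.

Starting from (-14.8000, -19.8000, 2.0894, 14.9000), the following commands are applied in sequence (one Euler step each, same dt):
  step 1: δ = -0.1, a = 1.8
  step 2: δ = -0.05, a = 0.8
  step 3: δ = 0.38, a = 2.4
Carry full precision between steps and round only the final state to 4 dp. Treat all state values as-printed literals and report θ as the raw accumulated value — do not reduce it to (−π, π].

after step 1 (δ=-0.1, a=1.8): (-16.277090, -17.211834, 1.902527, 15.260000)
after step 2 (δ=-0.05, a=0.8): (-17.271064, -14.326228, 1.807072, 15.420000)
after step 3 (δ=0.38, a=2.4): (-17.992978, -11.327913, 2.576940, 15.900000)

(-17.9930, -11.3279, 2.5769, 15.9000)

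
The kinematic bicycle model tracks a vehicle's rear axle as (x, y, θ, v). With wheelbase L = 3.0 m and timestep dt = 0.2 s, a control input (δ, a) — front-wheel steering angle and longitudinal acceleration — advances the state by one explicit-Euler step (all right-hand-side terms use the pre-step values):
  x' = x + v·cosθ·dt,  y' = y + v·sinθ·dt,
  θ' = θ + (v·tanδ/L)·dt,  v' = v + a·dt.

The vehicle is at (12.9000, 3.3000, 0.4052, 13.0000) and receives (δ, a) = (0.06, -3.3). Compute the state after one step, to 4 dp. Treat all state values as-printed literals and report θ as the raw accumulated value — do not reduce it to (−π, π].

(15.2895, 4.3249, 0.4573, 12.3400)

x' = 12.9000 + 13.0000·cos(0.4052)·0.2 = 15.2895
y' = 3.3000 + 13.0000·sin(0.4052)·0.2 = 4.3249
θ' = 0.4052 + (13.0000/3.0)·tan(0.06)·0.2 = 0.4573
v' = 13.0000 − 3.3000·0.2 = 12.3400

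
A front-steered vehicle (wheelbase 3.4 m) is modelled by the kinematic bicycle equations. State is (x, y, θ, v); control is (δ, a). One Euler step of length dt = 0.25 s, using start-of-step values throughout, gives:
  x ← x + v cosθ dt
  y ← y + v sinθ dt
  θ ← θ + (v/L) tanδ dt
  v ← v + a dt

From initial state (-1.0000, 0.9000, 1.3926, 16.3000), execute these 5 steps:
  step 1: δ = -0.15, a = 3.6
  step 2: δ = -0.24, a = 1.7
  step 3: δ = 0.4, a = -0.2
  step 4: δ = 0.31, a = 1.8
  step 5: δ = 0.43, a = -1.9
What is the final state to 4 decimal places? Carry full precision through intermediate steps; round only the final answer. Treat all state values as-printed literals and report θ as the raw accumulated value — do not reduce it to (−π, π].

(3.1948, 21.0686, 2.4717, 17.5500)

after step 1 (δ=-0.15, a=3.6): (-0.277687, 4.910472, 1.211460, 17.200000)
after step 2 (δ=-0.24, a=1.7): (1.234421, 8.935833, 0.901965, 17.625000)
after step 3 (δ=0.4, a=-0.2): (3.966601, 12.392744, 1.449887, 17.575000)
after step 4 (δ=0.31, a=1.8): (4.496555, 16.754416, 1.863839, 18.025000)
after step 5 (δ=0.43, a=-1.9): (3.194848, 21.068562, 2.471681, 17.550000)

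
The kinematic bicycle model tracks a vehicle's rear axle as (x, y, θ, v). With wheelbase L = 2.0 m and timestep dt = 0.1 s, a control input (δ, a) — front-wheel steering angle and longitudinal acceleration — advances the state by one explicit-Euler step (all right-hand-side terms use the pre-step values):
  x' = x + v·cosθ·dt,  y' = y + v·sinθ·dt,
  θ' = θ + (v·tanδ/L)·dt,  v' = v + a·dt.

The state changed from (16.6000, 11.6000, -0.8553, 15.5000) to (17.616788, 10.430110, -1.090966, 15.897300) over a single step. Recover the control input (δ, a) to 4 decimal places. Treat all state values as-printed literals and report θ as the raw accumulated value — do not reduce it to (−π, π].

δ = -0.2952, a = 3.9730

a = (v'−v)/dt = (0.397300)/0.1 = 3.9730
Δθ = θ'−θ = -0.235666;  (v·dt/L) = 15.5000·0.1/2.0 = 0.775000
tan δ = Δθ·L/(v·dt) = -0.304085  →  δ = -0.2952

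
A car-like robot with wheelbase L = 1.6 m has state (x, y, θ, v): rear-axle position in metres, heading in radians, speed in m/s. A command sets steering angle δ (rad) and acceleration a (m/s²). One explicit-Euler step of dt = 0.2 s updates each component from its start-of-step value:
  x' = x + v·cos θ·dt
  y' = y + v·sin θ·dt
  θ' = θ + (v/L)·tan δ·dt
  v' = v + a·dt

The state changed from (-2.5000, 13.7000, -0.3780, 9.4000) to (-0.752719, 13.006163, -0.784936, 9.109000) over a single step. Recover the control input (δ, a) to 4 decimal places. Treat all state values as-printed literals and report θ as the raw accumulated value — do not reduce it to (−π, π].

δ = -0.3334, a = -1.4550

a = (v'−v)/dt = (-0.291000)/0.2 = -1.4550
Δθ = θ'−θ = -0.406936;  (v·dt/L) = 9.4000·0.2/1.6 = 1.175000
tan δ = Δθ·L/(v·dt) = -0.346329  →  δ = -0.3334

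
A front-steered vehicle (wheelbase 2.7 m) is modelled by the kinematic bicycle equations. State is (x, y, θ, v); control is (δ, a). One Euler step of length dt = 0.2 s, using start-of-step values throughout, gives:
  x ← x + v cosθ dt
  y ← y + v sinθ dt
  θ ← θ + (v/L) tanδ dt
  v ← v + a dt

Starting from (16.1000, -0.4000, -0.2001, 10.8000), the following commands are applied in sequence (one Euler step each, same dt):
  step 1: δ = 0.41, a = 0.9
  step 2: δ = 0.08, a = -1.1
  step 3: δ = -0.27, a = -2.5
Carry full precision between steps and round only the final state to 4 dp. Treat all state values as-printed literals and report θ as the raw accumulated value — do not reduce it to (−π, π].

after step 1 (δ=0.41, a=0.9): (18.216901, -0.829337, 0.147605, 10.980000)
after step 2 (δ=0.08, a=-1.1): (20.389022, -0.506373, 0.212811, 10.760000)
after step 3 (δ=-0.27, a=-2.5): (22.492475, -0.051853, -0.007776, 10.260000)

(22.4925, -0.0519, -0.0078, 10.2600)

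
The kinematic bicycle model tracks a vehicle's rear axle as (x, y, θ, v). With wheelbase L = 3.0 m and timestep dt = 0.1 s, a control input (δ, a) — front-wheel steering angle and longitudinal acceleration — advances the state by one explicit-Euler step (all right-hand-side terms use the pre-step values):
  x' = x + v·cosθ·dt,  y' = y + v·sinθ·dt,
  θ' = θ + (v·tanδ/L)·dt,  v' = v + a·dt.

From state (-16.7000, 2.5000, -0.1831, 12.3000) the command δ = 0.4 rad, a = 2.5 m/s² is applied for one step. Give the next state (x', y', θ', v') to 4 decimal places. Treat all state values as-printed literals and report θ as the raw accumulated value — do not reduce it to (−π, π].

(-15.4906, 2.2760, -0.0098, 12.5500)

x' = -16.7000 + 12.3000·cos(-0.1831)·0.1 = -15.4906
y' = 2.5000 + 12.3000·sin(-0.1831)·0.1 = 2.2760
θ' = -0.1831 + (12.3000/3.0)·tan(0.4)·0.1 = -0.0098
v' = 12.3000 + 2.5000·0.1 = 12.5500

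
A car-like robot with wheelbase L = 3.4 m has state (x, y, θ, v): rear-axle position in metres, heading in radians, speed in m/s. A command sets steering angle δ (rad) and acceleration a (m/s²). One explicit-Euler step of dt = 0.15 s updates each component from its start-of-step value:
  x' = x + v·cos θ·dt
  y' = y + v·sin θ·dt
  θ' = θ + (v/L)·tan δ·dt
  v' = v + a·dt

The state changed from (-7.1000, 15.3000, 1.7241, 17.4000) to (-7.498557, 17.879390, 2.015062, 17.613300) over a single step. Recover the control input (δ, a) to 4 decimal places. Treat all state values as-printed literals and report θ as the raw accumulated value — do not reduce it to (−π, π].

a = (v'−v)/dt = (0.213300)/0.15 = 1.4220
Δθ = θ'−θ = 0.290962;  (v·dt/L) = 17.4000·0.15/3.4 = 0.767647
tan δ = Δθ·L/(v·dt) = 0.379031  →  δ = 0.3623

δ = 0.3623, a = 1.4220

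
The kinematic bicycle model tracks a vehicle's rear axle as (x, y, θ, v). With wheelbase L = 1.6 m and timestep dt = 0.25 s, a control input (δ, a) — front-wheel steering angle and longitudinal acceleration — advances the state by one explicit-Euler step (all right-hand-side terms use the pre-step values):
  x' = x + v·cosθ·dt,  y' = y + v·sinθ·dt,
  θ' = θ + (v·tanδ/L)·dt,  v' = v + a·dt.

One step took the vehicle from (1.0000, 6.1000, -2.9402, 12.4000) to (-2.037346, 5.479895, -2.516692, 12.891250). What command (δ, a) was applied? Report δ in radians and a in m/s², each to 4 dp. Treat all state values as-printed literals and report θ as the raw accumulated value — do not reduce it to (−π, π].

a = (v'−v)/dt = (0.491250)/0.25 = 1.9650
Δθ = θ'−θ = 0.423508;  (v·dt/L) = 12.4000·0.25/1.6 = 1.937500
tan δ = Δθ·L/(v·dt) = 0.218585  →  δ = 0.2152

δ = 0.2152, a = 1.9650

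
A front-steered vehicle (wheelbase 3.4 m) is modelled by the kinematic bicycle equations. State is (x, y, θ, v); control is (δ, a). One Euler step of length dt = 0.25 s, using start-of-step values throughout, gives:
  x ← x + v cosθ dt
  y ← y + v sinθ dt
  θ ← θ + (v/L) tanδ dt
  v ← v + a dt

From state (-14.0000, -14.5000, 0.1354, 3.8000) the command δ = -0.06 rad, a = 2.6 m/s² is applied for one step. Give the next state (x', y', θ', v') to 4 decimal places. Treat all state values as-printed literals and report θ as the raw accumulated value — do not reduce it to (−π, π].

x' = -14.0000 + 3.8000·cos(0.1354)·0.25 = -13.0587
y' = -14.5000 + 3.8000·sin(0.1354)·0.25 = -14.3718
θ' = 0.1354 + (3.8000/3.4)·tan(-0.06)·0.25 = 0.1186
v' = 3.8000 + 2.6000·0.25 = 4.4500

(-13.0587, -14.3718, 0.1186, 4.4500)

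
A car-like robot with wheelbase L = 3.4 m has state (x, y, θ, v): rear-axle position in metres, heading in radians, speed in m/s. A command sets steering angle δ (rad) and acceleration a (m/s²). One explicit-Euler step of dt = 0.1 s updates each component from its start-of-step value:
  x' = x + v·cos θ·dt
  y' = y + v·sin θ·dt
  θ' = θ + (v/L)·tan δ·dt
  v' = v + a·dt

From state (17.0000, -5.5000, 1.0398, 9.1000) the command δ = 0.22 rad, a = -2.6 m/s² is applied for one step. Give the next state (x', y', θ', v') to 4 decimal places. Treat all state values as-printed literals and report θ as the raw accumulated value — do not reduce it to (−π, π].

x' = 17.0000 + 9.1000·cos(1.0398)·0.1 = 17.4608
y' = -5.5000 + 9.1000·sin(1.0398)·0.1 = -4.7153
θ' = 1.0398 + (9.1000/3.4)·tan(0.22)·0.1 = 1.0997
v' = 9.1000 − 2.6000·0.1 = 8.8400

(17.4608, -4.7153, 1.0997, 8.8400)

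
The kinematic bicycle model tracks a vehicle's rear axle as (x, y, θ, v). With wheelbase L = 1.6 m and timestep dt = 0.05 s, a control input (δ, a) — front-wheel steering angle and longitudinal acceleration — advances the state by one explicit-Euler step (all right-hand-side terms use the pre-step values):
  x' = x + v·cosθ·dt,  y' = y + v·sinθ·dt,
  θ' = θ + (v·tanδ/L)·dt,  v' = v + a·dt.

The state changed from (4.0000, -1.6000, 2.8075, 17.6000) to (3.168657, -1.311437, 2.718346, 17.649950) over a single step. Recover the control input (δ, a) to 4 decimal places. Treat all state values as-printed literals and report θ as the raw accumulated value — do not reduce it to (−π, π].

a = (v'−v)/dt = (0.049950)/0.05 = 0.9990
Δθ = θ'−θ = -0.089154;  (v·dt/L) = 17.6000·0.05/1.6 = 0.550000
tan δ = Δθ·L/(v·dt) = -0.162098  →  δ = -0.1607

δ = -0.1607, a = 0.9990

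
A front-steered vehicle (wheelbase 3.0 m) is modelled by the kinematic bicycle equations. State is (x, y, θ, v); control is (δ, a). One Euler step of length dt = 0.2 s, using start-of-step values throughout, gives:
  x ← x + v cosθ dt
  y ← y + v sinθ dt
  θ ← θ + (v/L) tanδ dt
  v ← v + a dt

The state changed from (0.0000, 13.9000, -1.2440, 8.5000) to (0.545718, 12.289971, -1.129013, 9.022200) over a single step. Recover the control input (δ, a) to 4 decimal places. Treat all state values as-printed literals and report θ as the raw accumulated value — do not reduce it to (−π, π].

a = (v'−v)/dt = (0.522200)/0.2 = 2.6110
Δθ = θ'−θ = 0.114987;  (v·dt/L) = 8.5000·0.2/3.0 = 0.566667
tan δ = Δθ·L/(v·dt) = 0.202918  →  δ = 0.2002

δ = 0.2002, a = 2.6110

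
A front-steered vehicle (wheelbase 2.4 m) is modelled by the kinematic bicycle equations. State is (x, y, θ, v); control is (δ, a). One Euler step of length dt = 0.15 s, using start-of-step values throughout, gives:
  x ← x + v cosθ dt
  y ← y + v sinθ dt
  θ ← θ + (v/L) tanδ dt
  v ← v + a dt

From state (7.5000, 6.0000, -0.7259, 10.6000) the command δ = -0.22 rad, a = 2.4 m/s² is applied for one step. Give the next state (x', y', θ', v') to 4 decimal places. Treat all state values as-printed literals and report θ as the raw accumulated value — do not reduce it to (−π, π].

(8.6892, 4.9445, -0.8740, 10.9600)

x' = 7.5000 + 10.6000·cos(-0.7259)·0.15 = 8.6892
y' = 6.0000 + 10.6000·sin(-0.7259)·0.15 = 4.9445
θ' = -0.7259 + (10.6000/2.4)·tan(-0.22)·0.15 = -0.8740
v' = 10.6000 + 2.4000·0.15 = 10.9600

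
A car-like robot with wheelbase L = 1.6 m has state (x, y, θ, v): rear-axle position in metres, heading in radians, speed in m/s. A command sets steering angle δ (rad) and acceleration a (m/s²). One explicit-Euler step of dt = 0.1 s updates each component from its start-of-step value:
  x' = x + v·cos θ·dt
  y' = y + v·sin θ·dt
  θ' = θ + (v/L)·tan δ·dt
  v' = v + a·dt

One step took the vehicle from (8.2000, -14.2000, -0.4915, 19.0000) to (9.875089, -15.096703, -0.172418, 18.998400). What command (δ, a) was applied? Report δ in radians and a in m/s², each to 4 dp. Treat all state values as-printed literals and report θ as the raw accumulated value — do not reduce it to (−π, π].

δ = 0.2625, a = -0.0160

a = (v'−v)/dt = (-0.001600)/0.1 = -0.0160
Δθ = θ'−θ = 0.319082;  (v·dt/L) = 19.0000·0.1/1.6 = 1.187500
tan δ = Δθ·L/(v·dt) = 0.268701  →  δ = 0.2625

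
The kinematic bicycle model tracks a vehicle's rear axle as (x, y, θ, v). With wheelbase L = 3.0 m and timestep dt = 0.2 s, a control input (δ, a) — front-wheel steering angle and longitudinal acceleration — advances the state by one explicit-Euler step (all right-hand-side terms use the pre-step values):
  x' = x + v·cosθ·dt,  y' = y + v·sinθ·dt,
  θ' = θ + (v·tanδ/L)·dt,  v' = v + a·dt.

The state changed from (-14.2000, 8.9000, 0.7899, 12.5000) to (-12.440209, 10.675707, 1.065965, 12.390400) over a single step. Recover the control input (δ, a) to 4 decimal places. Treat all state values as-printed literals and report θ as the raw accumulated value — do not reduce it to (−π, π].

a = (v'−v)/dt = (-0.109600)/0.2 = -0.5480
Δθ = θ'−θ = 0.276065;  (v·dt/L) = 12.5000·0.2/3.0 = 0.833333
tan δ = Δθ·L/(v·dt) = 0.331278  →  δ = 0.3199

δ = 0.3199, a = -0.5480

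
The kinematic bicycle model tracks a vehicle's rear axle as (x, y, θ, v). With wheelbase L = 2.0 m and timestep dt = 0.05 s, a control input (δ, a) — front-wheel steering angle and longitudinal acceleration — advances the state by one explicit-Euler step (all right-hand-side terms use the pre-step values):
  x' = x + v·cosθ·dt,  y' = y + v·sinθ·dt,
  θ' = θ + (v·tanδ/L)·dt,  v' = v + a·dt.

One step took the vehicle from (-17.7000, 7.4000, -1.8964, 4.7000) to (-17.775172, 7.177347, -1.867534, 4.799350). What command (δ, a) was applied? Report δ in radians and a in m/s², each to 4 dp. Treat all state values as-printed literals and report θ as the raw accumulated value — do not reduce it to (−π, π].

a = (v'−v)/dt = (0.099350)/0.05 = 1.9870
Δθ = θ'−θ = 0.028866;  (v·dt/L) = 4.7000·0.05/2.0 = 0.117500
tan δ = Δθ·L/(v·dt) = 0.245668  →  δ = 0.2409

δ = 0.2409, a = 1.9870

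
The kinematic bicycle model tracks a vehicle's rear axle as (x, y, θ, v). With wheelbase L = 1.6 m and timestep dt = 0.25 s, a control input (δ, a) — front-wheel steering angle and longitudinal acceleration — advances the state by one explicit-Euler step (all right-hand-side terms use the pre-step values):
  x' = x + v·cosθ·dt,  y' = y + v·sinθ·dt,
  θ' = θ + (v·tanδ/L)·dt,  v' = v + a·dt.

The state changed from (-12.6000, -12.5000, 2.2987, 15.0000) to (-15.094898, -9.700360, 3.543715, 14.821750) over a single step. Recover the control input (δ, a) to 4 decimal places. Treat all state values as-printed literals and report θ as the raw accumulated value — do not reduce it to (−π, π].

δ = 0.4883, a = -0.7130

a = (v'−v)/dt = (-0.178250)/0.25 = -0.7130
Δθ = θ'−θ = 1.245015;  (v·dt/L) = 15.0000·0.25/1.6 = 2.343750
tan δ = Δθ·L/(v·dt) = 0.531206  →  δ = 0.4883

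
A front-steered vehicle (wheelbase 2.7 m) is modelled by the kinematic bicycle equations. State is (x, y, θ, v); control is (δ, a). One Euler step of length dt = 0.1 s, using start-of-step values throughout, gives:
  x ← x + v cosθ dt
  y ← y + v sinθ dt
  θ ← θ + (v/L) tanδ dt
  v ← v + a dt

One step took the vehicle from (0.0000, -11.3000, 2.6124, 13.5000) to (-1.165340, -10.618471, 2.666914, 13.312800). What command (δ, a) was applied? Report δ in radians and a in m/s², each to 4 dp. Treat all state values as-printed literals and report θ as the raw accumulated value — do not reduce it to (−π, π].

δ = 0.1086, a = -1.8720

a = (v'−v)/dt = (-0.187200)/0.1 = -1.8720
Δθ = θ'−θ = 0.054514;  (v·dt/L) = 13.5000·0.1/2.7 = 0.500000
tan δ = Δθ·L/(v·dt) = 0.109028  →  δ = 0.1086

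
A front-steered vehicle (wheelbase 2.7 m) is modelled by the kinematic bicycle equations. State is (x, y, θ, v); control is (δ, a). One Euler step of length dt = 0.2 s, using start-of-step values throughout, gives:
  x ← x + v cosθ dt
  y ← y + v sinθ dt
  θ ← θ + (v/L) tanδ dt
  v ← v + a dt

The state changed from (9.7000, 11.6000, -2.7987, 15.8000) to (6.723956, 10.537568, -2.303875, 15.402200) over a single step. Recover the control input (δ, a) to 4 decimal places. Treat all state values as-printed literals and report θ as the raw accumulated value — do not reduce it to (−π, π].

δ = 0.4000, a = -1.9890

a = (v'−v)/dt = (-0.397800)/0.2 = -1.9890
Δθ = θ'−θ = 0.494825;  (v·dt/L) = 15.8000·0.2/2.7 = 1.170370
tan δ = Δθ·L/(v·dt) = 0.422794  →  δ = 0.4000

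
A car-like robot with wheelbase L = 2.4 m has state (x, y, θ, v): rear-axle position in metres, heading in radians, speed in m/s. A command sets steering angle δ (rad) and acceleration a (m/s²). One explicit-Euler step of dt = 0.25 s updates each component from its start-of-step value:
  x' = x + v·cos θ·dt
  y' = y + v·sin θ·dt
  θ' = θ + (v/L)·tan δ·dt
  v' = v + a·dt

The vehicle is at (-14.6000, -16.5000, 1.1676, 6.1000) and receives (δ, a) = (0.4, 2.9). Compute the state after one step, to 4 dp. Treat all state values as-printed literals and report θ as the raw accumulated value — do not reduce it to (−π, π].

x' = -14.6000 + 6.1000·cos(1.1676)·0.25 = -14.0017
y' = -16.5000 + 6.1000·sin(1.1676)·0.25 = -15.0973
θ' = 1.1676 + (6.1000/2.4)·tan(0.4)·0.25 = 1.4362
v' = 6.1000 + 2.9000·0.25 = 6.8250

(-14.0017, -15.0973, 1.4362, 6.8250)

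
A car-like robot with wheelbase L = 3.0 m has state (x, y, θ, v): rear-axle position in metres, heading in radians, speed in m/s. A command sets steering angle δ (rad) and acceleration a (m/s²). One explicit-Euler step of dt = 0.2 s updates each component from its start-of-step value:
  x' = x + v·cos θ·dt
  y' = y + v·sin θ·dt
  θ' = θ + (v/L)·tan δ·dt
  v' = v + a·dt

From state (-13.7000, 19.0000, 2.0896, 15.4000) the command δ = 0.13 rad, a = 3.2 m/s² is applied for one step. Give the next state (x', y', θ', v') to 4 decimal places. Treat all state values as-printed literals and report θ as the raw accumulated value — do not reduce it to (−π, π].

(-15.2272, 21.6747, 2.2238, 16.0400)

x' = -13.7000 + 15.4000·cos(2.0896)·0.2 = -15.2272
y' = 19.0000 + 15.4000·sin(2.0896)·0.2 = 21.6747
θ' = 2.0896 + (15.4000/3.0)·tan(0.13)·0.2 = 2.2238
v' = 15.4000 + 3.2000·0.2 = 16.0400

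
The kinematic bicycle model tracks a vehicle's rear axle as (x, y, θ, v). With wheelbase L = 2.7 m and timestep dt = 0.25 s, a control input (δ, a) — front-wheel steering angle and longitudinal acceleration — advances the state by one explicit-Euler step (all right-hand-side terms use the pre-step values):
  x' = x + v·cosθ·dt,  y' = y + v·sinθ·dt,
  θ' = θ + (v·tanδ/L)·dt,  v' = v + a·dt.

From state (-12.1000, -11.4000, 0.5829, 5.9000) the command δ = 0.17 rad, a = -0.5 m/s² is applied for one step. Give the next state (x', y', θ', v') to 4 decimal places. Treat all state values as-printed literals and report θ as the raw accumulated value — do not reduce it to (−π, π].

(-10.8686, -10.5881, 0.6767, 5.7750)

x' = -12.1000 + 5.9000·cos(0.5829)·0.25 = -10.8686
y' = -11.4000 + 5.9000·sin(0.5829)·0.25 = -10.5881
θ' = 0.5829 + (5.9000/2.7)·tan(0.17)·0.25 = 0.6767
v' = 5.9000 − 0.5000·0.25 = 5.7750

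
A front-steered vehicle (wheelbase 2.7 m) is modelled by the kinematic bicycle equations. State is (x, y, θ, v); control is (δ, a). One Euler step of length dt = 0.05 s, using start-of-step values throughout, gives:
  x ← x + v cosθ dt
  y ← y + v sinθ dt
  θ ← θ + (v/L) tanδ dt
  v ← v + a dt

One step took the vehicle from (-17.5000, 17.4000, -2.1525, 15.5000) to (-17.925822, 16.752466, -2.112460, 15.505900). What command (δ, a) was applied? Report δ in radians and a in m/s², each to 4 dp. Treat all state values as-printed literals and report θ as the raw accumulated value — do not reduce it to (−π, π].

a = (v'−v)/dt = (0.005900)/0.05 = 0.1180
Δθ = θ'−θ = 0.040040;  (v·dt/L) = 15.5000·0.05/2.7 = 0.287037
tan δ = Δθ·L/(v·dt) = 0.139494  →  δ = 0.1386

δ = 0.1386, a = 0.1180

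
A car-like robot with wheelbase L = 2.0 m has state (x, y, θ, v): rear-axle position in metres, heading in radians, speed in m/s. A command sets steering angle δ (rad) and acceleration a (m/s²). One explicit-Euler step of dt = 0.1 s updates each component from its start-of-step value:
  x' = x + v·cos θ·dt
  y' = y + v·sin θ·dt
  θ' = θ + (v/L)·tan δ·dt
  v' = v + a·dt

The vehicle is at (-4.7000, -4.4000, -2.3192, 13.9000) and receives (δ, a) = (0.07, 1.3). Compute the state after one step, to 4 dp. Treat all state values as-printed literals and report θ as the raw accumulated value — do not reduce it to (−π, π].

x' = -4.7000 + 13.9000·cos(-2.3192)·0.1 = -5.6459
y' = -4.4000 + 13.9000·sin(-2.3192)·0.1 = -5.4186
θ' = -2.3192 + (13.9000/2.0)·tan(0.07)·0.1 = -2.2705
v' = 13.9000 + 1.3000·0.1 = 14.0300

(-5.6459, -5.4186, -2.2705, 14.0300)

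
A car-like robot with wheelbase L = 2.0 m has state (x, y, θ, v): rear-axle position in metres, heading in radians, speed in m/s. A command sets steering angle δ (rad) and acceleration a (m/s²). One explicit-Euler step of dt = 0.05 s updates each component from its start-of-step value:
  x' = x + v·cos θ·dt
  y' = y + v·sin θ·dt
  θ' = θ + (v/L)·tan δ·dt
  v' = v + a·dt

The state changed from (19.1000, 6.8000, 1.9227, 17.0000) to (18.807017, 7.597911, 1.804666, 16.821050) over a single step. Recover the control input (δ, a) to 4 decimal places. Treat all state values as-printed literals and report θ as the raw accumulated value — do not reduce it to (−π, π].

δ = -0.2709, a = -3.5790

a = (v'−v)/dt = (-0.178950)/0.05 = -3.5790
Δθ = θ'−θ = -0.118034;  (v·dt/L) = 17.0000·0.05/2.0 = 0.425000
tan δ = Δθ·L/(v·dt) = -0.277727  →  δ = -0.2709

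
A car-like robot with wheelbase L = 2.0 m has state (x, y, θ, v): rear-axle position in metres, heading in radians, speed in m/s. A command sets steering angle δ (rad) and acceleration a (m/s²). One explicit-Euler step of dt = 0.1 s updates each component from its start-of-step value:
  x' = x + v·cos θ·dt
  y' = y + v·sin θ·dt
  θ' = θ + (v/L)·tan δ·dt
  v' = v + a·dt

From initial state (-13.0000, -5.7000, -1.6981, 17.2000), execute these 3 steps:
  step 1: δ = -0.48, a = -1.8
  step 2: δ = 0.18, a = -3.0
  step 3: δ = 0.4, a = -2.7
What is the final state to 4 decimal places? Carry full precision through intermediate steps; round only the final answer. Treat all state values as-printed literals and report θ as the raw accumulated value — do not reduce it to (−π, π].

(-14.8261, -10.3609, -1.6375, 16.4500)

after step 1 (δ=-0.48, a=-1.8): (-13.218371, -7.406081, -2.145825, 17.020000)
after step 2 (δ=0.18, a=-3.0): (-14.144020, -8.834360, -1.990969, 16.720000)
after step 3 (δ=0.4, a=-2.7): (-14.826059, -10.360927, -1.637514, 16.450000)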